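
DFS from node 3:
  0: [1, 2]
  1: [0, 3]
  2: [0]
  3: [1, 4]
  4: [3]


Visit 3, push [4, 1]
Visit 1, push [0]
Visit 0, push [2]
Visit 2, push []
Visit 4, push []

DFS order: [3, 1, 0, 2, 4]


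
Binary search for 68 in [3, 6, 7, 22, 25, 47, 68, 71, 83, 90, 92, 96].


Step 1: lo=0, hi=11, mid=5, val=47
Step 2: lo=6, hi=11, mid=8, val=83
Step 3: lo=6, hi=7, mid=6, val=68

Found at index 6


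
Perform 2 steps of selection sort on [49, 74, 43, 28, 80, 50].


Initial: [49, 74, 43, 28, 80, 50]
Step 1: min=28 at 3
  Swap: [28, 74, 43, 49, 80, 50]
Step 2: min=43 at 2
  Swap: [28, 43, 74, 49, 80, 50]

After 2 steps: [28, 43, 74, 49, 80, 50]


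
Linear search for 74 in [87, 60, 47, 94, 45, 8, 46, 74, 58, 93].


i=0: 87!=74
i=1: 60!=74
i=2: 47!=74
i=3: 94!=74
i=4: 45!=74
i=5: 8!=74
i=6: 46!=74
i=7: 74==74 found!

Found at 7, 8 comps


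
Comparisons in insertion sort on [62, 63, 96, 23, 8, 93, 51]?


Algorithm: insertion sort
Input: [62, 63, 96, 23, 8, 93, 51]
Sorted: [8, 23, 51, 62, 63, 93, 96]

16


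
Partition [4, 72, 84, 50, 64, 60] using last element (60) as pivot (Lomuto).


Pivot: 60
  4 <= 60: advance i (no swap)
  50 <= 60: swap -> [4, 50, 84, 72, 64, 60]
Place pivot at 2: [4, 50, 60, 72, 64, 84]

Partitioned: [4, 50, 60, 72, 64, 84]


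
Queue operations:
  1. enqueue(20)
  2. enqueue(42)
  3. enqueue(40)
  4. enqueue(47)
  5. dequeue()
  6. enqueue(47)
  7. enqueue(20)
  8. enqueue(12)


enqueue(20) -> [20]
enqueue(42) -> [20, 42]
enqueue(40) -> [20, 42, 40]
enqueue(47) -> [20, 42, 40, 47]
dequeue()->20, [42, 40, 47]
enqueue(47) -> [42, 40, 47, 47]
enqueue(20) -> [42, 40, 47, 47, 20]
enqueue(12) -> [42, 40, 47, 47, 20, 12]

Final queue: [42, 40, 47, 47, 20, 12]


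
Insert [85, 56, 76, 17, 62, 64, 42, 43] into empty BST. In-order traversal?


Insert 85: root
Insert 56: L from 85
Insert 76: L from 85 -> R from 56
Insert 17: L from 85 -> L from 56
Insert 62: L from 85 -> R from 56 -> L from 76
Insert 64: L from 85 -> R from 56 -> L from 76 -> R from 62
Insert 42: L from 85 -> L from 56 -> R from 17
Insert 43: L from 85 -> L from 56 -> R from 17 -> R from 42

In-order: [17, 42, 43, 56, 62, 64, 76, 85]


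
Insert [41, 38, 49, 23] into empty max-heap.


Insert 41: [41]
Insert 38: [41, 38]
Insert 49: [49, 38, 41]
Insert 23: [49, 38, 41, 23]

Final heap: [49, 38, 41, 23]


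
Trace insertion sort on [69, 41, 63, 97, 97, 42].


Initial: [69, 41, 63, 97, 97, 42]
Insert 41: [41, 69, 63, 97, 97, 42]
Insert 63: [41, 63, 69, 97, 97, 42]
Insert 97: [41, 63, 69, 97, 97, 42]
Insert 97: [41, 63, 69, 97, 97, 42]
Insert 42: [41, 42, 63, 69, 97, 97]

Sorted: [41, 42, 63, 69, 97, 97]


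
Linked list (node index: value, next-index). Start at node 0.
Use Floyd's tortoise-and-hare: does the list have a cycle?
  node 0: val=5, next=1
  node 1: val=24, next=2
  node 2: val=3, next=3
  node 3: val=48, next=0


Floyd's tortoise (slow, +1) and hare (fast, +2):
  init: slow=0, fast=0
  step 1: slow=1, fast=2
  step 2: slow=2, fast=0
  step 3: slow=3, fast=2
  step 4: slow=0, fast=0
  slow == fast at node 0: cycle detected

Cycle: yes


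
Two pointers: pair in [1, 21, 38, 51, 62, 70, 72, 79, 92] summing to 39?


lo=0(1)+hi=8(92)=93
lo=0(1)+hi=7(79)=80
lo=0(1)+hi=6(72)=73
lo=0(1)+hi=5(70)=71
lo=0(1)+hi=4(62)=63
lo=0(1)+hi=3(51)=52
lo=0(1)+hi=2(38)=39

Yes: 1+38=39


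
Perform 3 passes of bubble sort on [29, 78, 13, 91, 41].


Initial: [29, 78, 13, 91, 41]
Pass 1: [29, 13, 78, 41, 91] (2 swaps)
Pass 2: [13, 29, 41, 78, 91] (2 swaps)
Pass 3: [13, 29, 41, 78, 91] (0 swaps)

After 3 passes: [13, 29, 41, 78, 91]


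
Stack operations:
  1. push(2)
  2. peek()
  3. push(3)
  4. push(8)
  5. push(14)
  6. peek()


push(2) -> [2]
peek()->2
push(3) -> [2, 3]
push(8) -> [2, 3, 8]
push(14) -> [2, 3, 8, 14]
peek()->14

Final stack: [2, 3, 8, 14]


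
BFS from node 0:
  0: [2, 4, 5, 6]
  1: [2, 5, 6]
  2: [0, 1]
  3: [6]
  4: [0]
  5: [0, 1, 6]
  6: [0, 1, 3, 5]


Visit 0, enqueue [2, 4, 5, 6]
Visit 2, enqueue [1]
Visit 4, enqueue []
Visit 5, enqueue []
Visit 6, enqueue [3]
Visit 1, enqueue []
Visit 3, enqueue []

BFS order: [0, 2, 4, 5, 6, 1, 3]


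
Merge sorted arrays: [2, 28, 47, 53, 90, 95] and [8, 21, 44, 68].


Take 2 from A
Take 8 from B
Take 21 from B
Take 28 from A
Take 44 from B
Take 47 from A
Take 53 from A
Take 68 from B

Merged: [2, 8, 21, 28, 44, 47, 53, 68, 90, 95]


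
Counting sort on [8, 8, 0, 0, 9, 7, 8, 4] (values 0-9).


Input: [8, 8, 0, 0, 9, 7, 8, 4]
Counts: [2, 0, 0, 0, 1, 0, 0, 1, 3, 1]

Sorted: [0, 0, 4, 7, 8, 8, 8, 9]


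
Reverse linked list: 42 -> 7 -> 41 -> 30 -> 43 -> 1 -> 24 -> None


Step 1: curr=42, set curr.next=prev(None) | reversed so far: 42
Step 2: curr=7, set curr.next=prev(42) | reversed so far: 7 -> 42
Step 3: curr=41, set curr.next=prev(7) | reversed so far: 41 -> 7 -> 42
Step 4: curr=30, set curr.next=prev(41) | reversed so far: 30 -> 41 -> 7 -> 42
Step 5: curr=43, set curr.next=prev(30) | reversed so far: 43 -> 30 -> 41 -> 7 -> 42
Step 6: curr=1, set curr.next=prev(43) | reversed so far: 1 -> 43 -> 30 -> 41 -> 7 -> 42
Step 7: curr=24, set curr.next=prev(1) | reversed so far: 24 -> 1 -> 43 -> 30 -> 41 -> 7 -> 42

24 -> 1 -> 43 -> 30 -> 41 -> 7 -> 42 -> None


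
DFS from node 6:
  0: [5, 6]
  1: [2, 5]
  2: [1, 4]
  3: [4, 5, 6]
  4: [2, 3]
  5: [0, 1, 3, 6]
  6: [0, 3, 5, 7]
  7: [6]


Visit 6, push [7, 5, 3, 0]
Visit 0, push [5]
Visit 5, push [3, 1]
Visit 1, push [2]
Visit 2, push [4]
Visit 4, push [3]
Visit 3, push []
Visit 7, push []

DFS order: [6, 0, 5, 1, 2, 4, 3, 7]


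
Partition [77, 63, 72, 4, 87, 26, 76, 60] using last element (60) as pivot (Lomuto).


Pivot: 60
  4 <= 60: swap -> [4, 63, 72, 77, 87, 26, 76, 60]
  26 <= 60: swap -> [4, 26, 72, 77, 87, 63, 76, 60]
Place pivot at 2: [4, 26, 60, 77, 87, 63, 76, 72]

Partitioned: [4, 26, 60, 77, 87, 63, 76, 72]


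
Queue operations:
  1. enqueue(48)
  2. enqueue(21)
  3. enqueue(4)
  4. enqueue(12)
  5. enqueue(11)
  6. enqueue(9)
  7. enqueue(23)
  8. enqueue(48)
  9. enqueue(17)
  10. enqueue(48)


enqueue(48) -> [48]
enqueue(21) -> [48, 21]
enqueue(4) -> [48, 21, 4]
enqueue(12) -> [48, 21, 4, 12]
enqueue(11) -> [48, 21, 4, 12, 11]
enqueue(9) -> [48, 21, 4, 12, 11, 9]
enqueue(23) -> [48, 21, 4, 12, 11, 9, 23]
enqueue(48) -> [48, 21, 4, 12, 11, 9, 23, 48]
enqueue(17) -> [48, 21, 4, 12, 11, 9, 23, 48, 17]
enqueue(48) -> [48, 21, 4, 12, 11, 9, 23, 48, 17, 48]

Final queue: [48, 21, 4, 12, 11, 9, 23, 48, 17, 48]


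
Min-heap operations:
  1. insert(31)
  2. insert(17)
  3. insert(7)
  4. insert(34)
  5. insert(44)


insert(31) -> [31]
insert(17) -> [17, 31]
insert(7) -> [7, 31, 17]
insert(34) -> [7, 31, 17, 34]
insert(44) -> [7, 31, 17, 34, 44]

Final heap: [7, 31, 17, 34, 44]


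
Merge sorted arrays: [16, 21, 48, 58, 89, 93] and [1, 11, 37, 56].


Take 1 from B
Take 11 from B
Take 16 from A
Take 21 from A
Take 37 from B
Take 48 from A
Take 56 from B

Merged: [1, 11, 16, 21, 37, 48, 56, 58, 89, 93]


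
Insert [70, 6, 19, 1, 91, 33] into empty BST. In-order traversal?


Insert 70: root
Insert 6: L from 70
Insert 19: L from 70 -> R from 6
Insert 1: L from 70 -> L from 6
Insert 91: R from 70
Insert 33: L from 70 -> R from 6 -> R from 19

In-order: [1, 6, 19, 33, 70, 91]


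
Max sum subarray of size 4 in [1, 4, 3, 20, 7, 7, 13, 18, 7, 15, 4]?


[0:4]: 28
[1:5]: 34
[2:6]: 37
[3:7]: 47
[4:8]: 45
[5:9]: 45
[6:10]: 53
[7:11]: 44

Max: 53 at [6:10]


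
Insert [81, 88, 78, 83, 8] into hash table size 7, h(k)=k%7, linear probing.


Insert 81: h=4 -> slot 4
Insert 88: h=4, 1 probes -> slot 5
Insert 78: h=1 -> slot 1
Insert 83: h=6 -> slot 6
Insert 8: h=1, 1 probes -> slot 2

Table: [None, 78, 8, None, 81, 88, 83]


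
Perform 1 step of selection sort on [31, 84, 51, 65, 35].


Initial: [31, 84, 51, 65, 35]
Step 1: min=31 at 0
  Swap: [31, 84, 51, 65, 35]

After 1 step: [31, 84, 51, 65, 35]


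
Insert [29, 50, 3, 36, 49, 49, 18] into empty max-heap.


Insert 29: [29]
Insert 50: [50, 29]
Insert 3: [50, 29, 3]
Insert 36: [50, 36, 3, 29]
Insert 49: [50, 49, 3, 29, 36]
Insert 49: [50, 49, 49, 29, 36, 3]
Insert 18: [50, 49, 49, 29, 36, 3, 18]

Final heap: [50, 49, 49, 29, 36, 3, 18]


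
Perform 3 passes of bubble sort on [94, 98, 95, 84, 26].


Initial: [94, 98, 95, 84, 26]
Pass 1: [94, 95, 84, 26, 98] (3 swaps)
Pass 2: [94, 84, 26, 95, 98] (2 swaps)
Pass 3: [84, 26, 94, 95, 98] (2 swaps)

After 3 passes: [84, 26, 94, 95, 98]


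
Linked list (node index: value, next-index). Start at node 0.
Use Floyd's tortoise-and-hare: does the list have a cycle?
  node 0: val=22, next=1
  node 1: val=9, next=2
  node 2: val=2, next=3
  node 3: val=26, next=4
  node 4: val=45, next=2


Floyd's tortoise (slow, +1) and hare (fast, +2):
  init: slow=0, fast=0
  step 1: slow=1, fast=2
  step 2: slow=2, fast=4
  step 3: slow=3, fast=3
  slow == fast at node 3: cycle detected

Cycle: yes


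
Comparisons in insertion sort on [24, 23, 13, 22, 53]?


Algorithm: insertion sort
Input: [24, 23, 13, 22, 53]
Sorted: [13, 22, 23, 24, 53]

7


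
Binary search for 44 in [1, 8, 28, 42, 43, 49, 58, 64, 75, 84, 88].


Step 1: lo=0, hi=10, mid=5, val=49
Step 2: lo=0, hi=4, mid=2, val=28
Step 3: lo=3, hi=4, mid=3, val=42
Step 4: lo=4, hi=4, mid=4, val=43

Not found


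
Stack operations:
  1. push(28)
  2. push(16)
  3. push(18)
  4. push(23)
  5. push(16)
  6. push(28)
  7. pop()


push(28) -> [28]
push(16) -> [28, 16]
push(18) -> [28, 16, 18]
push(23) -> [28, 16, 18, 23]
push(16) -> [28, 16, 18, 23, 16]
push(28) -> [28, 16, 18, 23, 16, 28]
pop()->28, [28, 16, 18, 23, 16]

Final stack: [28, 16, 18, 23, 16]


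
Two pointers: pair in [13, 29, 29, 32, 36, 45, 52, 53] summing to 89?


lo=0(13)+hi=7(53)=66
lo=1(29)+hi=7(53)=82
lo=2(29)+hi=7(53)=82
lo=3(32)+hi=7(53)=85
lo=4(36)+hi=7(53)=89

Yes: 36+53=89


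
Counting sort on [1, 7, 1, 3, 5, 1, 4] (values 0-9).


Input: [1, 7, 1, 3, 5, 1, 4]
Counts: [0, 3, 0, 1, 1, 1, 0, 1, 0, 0]

Sorted: [1, 1, 1, 3, 4, 5, 7]


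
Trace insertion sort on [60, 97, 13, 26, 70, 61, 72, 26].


Initial: [60, 97, 13, 26, 70, 61, 72, 26]
Insert 97: [60, 97, 13, 26, 70, 61, 72, 26]
Insert 13: [13, 60, 97, 26, 70, 61, 72, 26]
Insert 26: [13, 26, 60, 97, 70, 61, 72, 26]
Insert 70: [13, 26, 60, 70, 97, 61, 72, 26]
Insert 61: [13, 26, 60, 61, 70, 97, 72, 26]
Insert 72: [13, 26, 60, 61, 70, 72, 97, 26]
Insert 26: [13, 26, 26, 60, 61, 70, 72, 97]

Sorted: [13, 26, 26, 60, 61, 70, 72, 97]


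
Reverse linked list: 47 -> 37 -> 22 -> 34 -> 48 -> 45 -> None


Step 1: curr=47, set curr.next=prev(None) | reversed so far: 47
Step 2: curr=37, set curr.next=prev(47) | reversed so far: 37 -> 47
Step 3: curr=22, set curr.next=prev(37) | reversed so far: 22 -> 37 -> 47
Step 4: curr=34, set curr.next=prev(22) | reversed so far: 34 -> 22 -> 37 -> 47
Step 5: curr=48, set curr.next=prev(34) | reversed so far: 48 -> 34 -> 22 -> 37 -> 47
Step 6: curr=45, set curr.next=prev(48) | reversed so far: 45 -> 48 -> 34 -> 22 -> 37 -> 47

45 -> 48 -> 34 -> 22 -> 37 -> 47 -> None


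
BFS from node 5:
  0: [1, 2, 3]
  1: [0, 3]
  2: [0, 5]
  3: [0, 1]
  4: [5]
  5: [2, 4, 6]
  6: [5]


Visit 5, enqueue [2, 4, 6]
Visit 2, enqueue [0]
Visit 4, enqueue []
Visit 6, enqueue []
Visit 0, enqueue [1, 3]
Visit 1, enqueue []
Visit 3, enqueue []

BFS order: [5, 2, 4, 6, 0, 1, 3]


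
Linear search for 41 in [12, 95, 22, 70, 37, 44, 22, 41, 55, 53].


i=0: 12!=41
i=1: 95!=41
i=2: 22!=41
i=3: 70!=41
i=4: 37!=41
i=5: 44!=41
i=6: 22!=41
i=7: 41==41 found!

Found at 7, 8 comps


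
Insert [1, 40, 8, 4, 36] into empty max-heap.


Insert 1: [1]
Insert 40: [40, 1]
Insert 8: [40, 1, 8]
Insert 4: [40, 4, 8, 1]
Insert 36: [40, 36, 8, 1, 4]

Final heap: [40, 36, 8, 1, 4]


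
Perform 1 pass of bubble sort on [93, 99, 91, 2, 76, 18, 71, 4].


Initial: [93, 99, 91, 2, 76, 18, 71, 4]
Pass 1: [93, 91, 2, 76, 18, 71, 4, 99] (6 swaps)

After 1 pass: [93, 91, 2, 76, 18, 71, 4, 99]


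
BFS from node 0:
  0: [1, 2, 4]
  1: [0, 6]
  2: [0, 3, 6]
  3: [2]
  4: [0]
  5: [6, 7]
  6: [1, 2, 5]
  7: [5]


Visit 0, enqueue [1, 2, 4]
Visit 1, enqueue [6]
Visit 2, enqueue [3]
Visit 4, enqueue []
Visit 6, enqueue [5]
Visit 3, enqueue []
Visit 5, enqueue [7]
Visit 7, enqueue []

BFS order: [0, 1, 2, 4, 6, 3, 5, 7]


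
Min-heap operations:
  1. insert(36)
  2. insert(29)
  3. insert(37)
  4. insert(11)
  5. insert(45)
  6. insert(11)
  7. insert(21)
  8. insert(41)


insert(36) -> [36]
insert(29) -> [29, 36]
insert(37) -> [29, 36, 37]
insert(11) -> [11, 29, 37, 36]
insert(45) -> [11, 29, 37, 36, 45]
insert(11) -> [11, 29, 11, 36, 45, 37]
insert(21) -> [11, 29, 11, 36, 45, 37, 21]
insert(41) -> [11, 29, 11, 36, 45, 37, 21, 41]

Final heap: [11, 29, 11, 36, 45, 37, 21, 41]


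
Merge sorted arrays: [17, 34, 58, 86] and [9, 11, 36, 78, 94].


Take 9 from B
Take 11 from B
Take 17 from A
Take 34 from A
Take 36 from B
Take 58 from A
Take 78 from B
Take 86 from A

Merged: [9, 11, 17, 34, 36, 58, 78, 86, 94]


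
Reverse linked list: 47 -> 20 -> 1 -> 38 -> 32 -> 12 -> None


Step 1: curr=47, set curr.next=prev(None) | reversed so far: 47
Step 2: curr=20, set curr.next=prev(47) | reversed so far: 20 -> 47
Step 3: curr=1, set curr.next=prev(20) | reversed so far: 1 -> 20 -> 47
Step 4: curr=38, set curr.next=prev(1) | reversed so far: 38 -> 1 -> 20 -> 47
Step 5: curr=32, set curr.next=prev(38) | reversed so far: 32 -> 38 -> 1 -> 20 -> 47
Step 6: curr=12, set curr.next=prev(32) | reversed so far: 12 -> 32 -> 38 -> 1 -> 20 -> 47

12 -> 32 -> 38 -> 1 -> 20 -> 47 -> None


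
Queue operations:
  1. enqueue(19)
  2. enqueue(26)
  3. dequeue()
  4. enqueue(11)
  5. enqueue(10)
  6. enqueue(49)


enqueue(19) -> [19]
enqueue(26) -> [19, 26]
dequeue()->19, [26]
enqueue(11) -> [26, 11]
enqueue(10) -> [26, 11, 10]
enqueue(49) -> [26, 11, 10, 49]

Final queue: [26, 11, 10, 49]


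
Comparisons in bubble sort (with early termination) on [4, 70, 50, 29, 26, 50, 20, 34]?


Algorithm: bubble sort (with early termination)
Input: [4, 70, 50, 29, 26, 50, 20, 34]
Sorted: [4, 20, 26, 29, 34, 50, 50, 70]

27


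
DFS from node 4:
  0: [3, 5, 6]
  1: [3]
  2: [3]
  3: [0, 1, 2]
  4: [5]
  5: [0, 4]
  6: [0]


Visit 4, push [5]
Visit 5, push [0]
Visit 0, push [6, 3]
Visit 3, push [2, 1]
Visit 1, push []
Visit 2, push []
Visit 6, push []

DFS order: [4, 5, 0, 3, 1, 2, 6]


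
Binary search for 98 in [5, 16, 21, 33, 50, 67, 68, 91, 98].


Step 1: lo=0, hi=8, mid=4, val=50
Step 2: lo=5, hi=8, mid=6, val=68
Step 3: lo=7, hi=8, mid=7, val=91
Step 4: lo=8, hi=8, mid=8, val=98

Found at index 8


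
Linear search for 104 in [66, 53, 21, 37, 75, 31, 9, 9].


i=0: 66!=104
i=1: 53!=104
i=2: 21!=104
i=3: 37!=104
i=4: 75!=104
i=5: 31!=104
i=6: 9!=104
i=7: 9!=104

Not found, 8 comps


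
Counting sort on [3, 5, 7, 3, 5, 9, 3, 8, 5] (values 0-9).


Input: [3, 5, 7, 3, 5, 9, 3, 8, 5]
Counts: [0, 0, 0, 3, 0, 3, 0, 1, 1, 1]

Sorted: [3, 3, 3, 5, 5, 5, 7, 8, 9]


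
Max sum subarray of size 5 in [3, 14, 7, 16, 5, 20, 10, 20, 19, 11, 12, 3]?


[0:5]: 45
[1:6]: 62
[2:7]: 58
[3:8]: 71
[4:9]: 74
[5:10]: 80
[6:11]: 72
[7:12]: 65

Max: 80 at [5:10]


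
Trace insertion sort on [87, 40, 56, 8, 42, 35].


Initial: [87, 40, 56, 8, 42, 35]
Insert 40: [40, 87, 56, 8, 42, 35]
Insert 56: [40, 56, 87, 8, 42, 35]
Insert 8: [8, 40, 56, 87, 42, 35]
Insert 42: [8, 40, 42, 56, 87, 35]
Insert 35: [8, 35, 40, 42, 56, 87]

Sorted: [8, 35, 40, 42, 56, 87]


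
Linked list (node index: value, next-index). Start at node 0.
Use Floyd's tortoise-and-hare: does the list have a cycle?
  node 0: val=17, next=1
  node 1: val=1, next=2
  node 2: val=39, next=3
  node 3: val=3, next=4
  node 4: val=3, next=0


Floyd's tortoise (slow, +1) and hare (fast, +2):
  init: slow=0, fast=0
  step 1: slow=1, fast=2
  step 2: slow=2, fast=4
  step 3: slow=3, fast=1
  step 4: slow=4, fast=3
  step 5: slow=0, fast=0
  slow == fast at node 0: cycle detected

Cycle: yes


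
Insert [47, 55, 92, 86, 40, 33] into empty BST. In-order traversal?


Insert 47: root
Insert 55: R from 47
Insert 92: R from 47 -> R from 55
Insert 86: R from 47 -> R from 55 -> L from 92
Insert 40: L from 47
Insert 33: L from 47 -> L from 40

In-order: [33, 40, 47, 55, 86, 92]


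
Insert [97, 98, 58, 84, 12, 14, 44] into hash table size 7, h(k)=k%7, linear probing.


Insert 97: h=6 -> slot 6
Insert 98: h=0 -> slot 0
Insert 58: h=2 -> slot 2
Insert 84: h=0, 1 probes -> slot 1
Insert 12: h=5 -> slot 5
Insert 14: h=0, 3 probes -> slot 3
Insert 44: h=2, 2 probes -> slot 4

Table: [98, 84, 58, 14, 44, 12, 97]


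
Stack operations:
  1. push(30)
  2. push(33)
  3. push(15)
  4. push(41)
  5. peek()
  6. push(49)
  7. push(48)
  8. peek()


push(30) -> [30]
push(33) -> [30, 33]
push(15) -> [30, 33, 15]
push(41) -> [30, 33, 15, 41]
peek()->41
push(49) -> [30, 33, 15, 41, 49]
push(48) -> [30, 33, 15, 41, 49, 48]
peek()->48

Final stack: [30, 33, 15, 41, 49, 48]


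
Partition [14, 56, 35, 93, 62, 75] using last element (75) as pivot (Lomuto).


Pivot: 75
  14 <= 75: advance i (no swap)
  56 <= 75: advance i (no swap)
  35 <= 75: advance i (no swap)
  62 <= 75: swap -> [14, 56, 35, 62, 93, 75]
Place pivot at 4: [14, 56, 35, 62, 75, 93]

Partitioned: [14, 56, 35, 62, 75, 93]


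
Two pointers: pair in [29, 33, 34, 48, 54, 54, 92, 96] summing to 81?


lo=0(29)+hi=7(96)=125
lo=0(29)+hi=6(92)=121
lo=0(29)+hi=5(54)=83
lo=0(29)+hi=4(54)=83
lo=0(29)+hi=3(48)=77
lo=1(33)+hi=3(48)=81

Yes: 33+48=81


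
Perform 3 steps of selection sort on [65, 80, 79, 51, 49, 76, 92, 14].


Initial: [65, 80, 79, 51, 49, 76, 92, 14]
Step 1: min=14 at 7
  Swap: [14, 80, 79, 51, 49, 76, 92, 65]
Step 2: min=49 at 4
  Swap: [14, 49, 79, 51, 80, 76, 92, 65]
Step 3: min=51 at 3
  Swap: [14, 49, 51, 79, 80, 76, 92, 65]

After 3 steps: [14, 49, 51, 79, 80, 76, 92, 65]


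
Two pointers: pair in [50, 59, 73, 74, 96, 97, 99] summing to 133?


lo=0(50)+hi=6(99)=149
lo=0(50)+hi=5(97)=147
lo=0(50)+hi=4(96)=146
lo=0(50)+hi=3(74)=124
lo=1(59)+hi=3(74)=133

Yes: 59+74=133


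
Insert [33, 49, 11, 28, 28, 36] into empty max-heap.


Insert 33: [33]
Insert 49: [49, 33]
Insert 11: [49, 33, 11]
Insert 28: [49, 33, 11, 28]
Insert 28: [49, 33, 11, 28, 28]
Insert 36: [49, 33, 36, 28, 28, 11]

Final heap: [49, 33, 36, 28, 28, 11]


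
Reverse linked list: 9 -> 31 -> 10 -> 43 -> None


Step 1: curr=9, set curr.next=prev(None) | reversed so far: 9
Step 2: curr=31, set curr.next=prev(9) | reversed so far: 31 -> 9
Step 3: curr=10, set curr.next=prev(31) | reversed so far: 10 -> 31 -> 9
Step 4: curr=43, set curr.next=prev(10) | reversed so far: 43 -> 10 -> 31 -> 9

43 -> 10 -> 31 -> 9 -> None


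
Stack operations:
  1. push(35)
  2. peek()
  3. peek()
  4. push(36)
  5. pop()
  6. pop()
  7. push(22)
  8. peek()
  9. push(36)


push(35) -> [35]
peek()->35
peek()->35
push(36) -> [35, 36]
pop()->36, [35]
pop()->35, []
push(22) -> [22]
peek()->22
push(36) -> [22, 36]

Final stack: [22, 36]


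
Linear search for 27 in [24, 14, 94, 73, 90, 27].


i=0: 24!=27
i=1: 14!=27
i=2: 94!=27
i=3: 73!=27
i=4: 90!=27
i=5: 27==27 found!

Found at 5, 6 comps


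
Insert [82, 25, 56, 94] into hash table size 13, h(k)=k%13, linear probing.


Insert 82: h=4 -> slot 4
Insert 25: h=12 -> slot 12
Insert 56: h=4, 1 probes -> slot 5
Insert 94: h=3 -> slot 3

Table: [None, None, None, 94, 82, 56, None, None, None, None, None, None, 25]


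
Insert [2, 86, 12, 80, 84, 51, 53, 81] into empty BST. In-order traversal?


Insert 2: root
Insert 86: R from 2
Insert 12: R from 2 -> L from 86
Insert 80: R from 2 -> L from 86 -> R from 12
Insert 84: R from 2 -> L from 86 -> R from 12 -> R from 80
Insert 51: R from 2 -> L from 86 -> R from 12 -> L from 80
Insert 53: R from 2 -> L from 86 -> R from 12 -> L from 80 -> R from 51
Insert 81: R from 2 -> L from 86 -> R from 12 -> R from 80 -> L from 84

In-order: [2, 12, 51, 53, 80, 81, 84, 86]


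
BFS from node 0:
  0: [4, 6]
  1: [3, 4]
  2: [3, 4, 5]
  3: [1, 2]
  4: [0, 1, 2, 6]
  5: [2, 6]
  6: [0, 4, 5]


Visit 0, enqueue [4, 6]
Visit 4, enqueue [1, 2]
Visit 6, enqueue [5]
Visit 1, enqueue [3]
Visit 2, enqueue []
Visit 5, enqueue []
Visit 3, enqueue []

BFS order: [0, 4, 6, 1, 2, 5, 3]


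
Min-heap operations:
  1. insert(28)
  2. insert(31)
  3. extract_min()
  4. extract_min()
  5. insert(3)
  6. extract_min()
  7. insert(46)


insert(28) -> [28]
insert(31) -> [28, 31]
extract_min()->28, [31]
extract_min()->31, []
insert(3) -> [3]
extract_min()->3, []
insert(46) -> [46]

Final heap: [46]


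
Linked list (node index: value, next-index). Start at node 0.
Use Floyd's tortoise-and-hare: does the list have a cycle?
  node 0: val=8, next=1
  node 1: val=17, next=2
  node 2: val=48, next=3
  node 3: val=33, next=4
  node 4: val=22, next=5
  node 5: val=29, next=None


Floyd's tortoise (slow, +1) and hare (fast, +2):
  init: slow=0, fast=0
  step 1: slow=1, fast=2
  step 2: slow=2, fast=4
  step 3: fast 4->5->None, no cycle

Cycle: no


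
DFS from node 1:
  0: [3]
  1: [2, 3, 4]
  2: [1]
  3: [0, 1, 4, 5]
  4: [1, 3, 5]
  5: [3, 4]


Visit 1, push [4, 3, 2]
Visit 2, push []
Visit 3, push [5, 4, 0]
Visit 0, push []
Visit 4, push [5]
Visit 5, push []

DFS order: [1, 2, 3, 0, 4, 5]


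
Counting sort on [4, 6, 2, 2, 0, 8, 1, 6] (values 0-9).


Input: [4, 6, 2, 2, 0, 8, 1, 6]
Counts: [1, 1, 2, 0, 1, 0, 2, 0, 1, 0]

Sorted: [0, 1, 2, 2, 4, 6, 6, 8]


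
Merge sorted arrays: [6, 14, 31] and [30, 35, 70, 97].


Take 6 from A
Take 14 from A
Take 30 from B
Take 31 from A

Merged: [6, 14, 30, 31, 35, 70, 97]


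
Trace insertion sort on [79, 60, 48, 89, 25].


Initial: [79, 60, 48, 89, 25]
Insert 60: [60, 79, 48, 89, 25]
Insert 48: [48, 60, 79, 89, 25]
Insert 89: [48, 60, 79, 89, 25]
Insert 25: [25, 48, 60, 79, 89]

Sorted: [25, 48, 60, 79, 89]


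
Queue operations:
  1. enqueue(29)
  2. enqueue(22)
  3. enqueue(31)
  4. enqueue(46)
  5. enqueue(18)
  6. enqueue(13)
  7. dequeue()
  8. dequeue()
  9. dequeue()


enqueue(29) -> [29]
enqueue(22) -> [29, 22]
enqueue(31) -> [29, 22, 31]
enqueue(46) -> [29, 22, 31, 46]
enqueue(18) -> [29, 22, 31, 46, 18]
enqueue(13) -> [29, 22, 31, 46, 18, 13]
dequeue()->29, [22, 31, 46, 18, 13]
dequeue()->22, [31, 46, 18, 13]
dequeue()->31, [46, 18, 13]

Final queue: [46, 18, 13]


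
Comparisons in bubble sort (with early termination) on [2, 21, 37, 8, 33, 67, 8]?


Algorithm: bubble sort (with early termination)
Input: [2, 21, 37, 8, 33, 67, 8]
Sorted: [2, 8, 8, 21, 33, 37, 67]

20


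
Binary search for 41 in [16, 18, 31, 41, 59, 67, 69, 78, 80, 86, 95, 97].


Step 1: lo=0, hi=11, mid=5, val=67
Step 2: lo=0, hi=4, mid=2, val=31
Step 3: lo=3, hi=4, mid=3, val=41

Found at index 3


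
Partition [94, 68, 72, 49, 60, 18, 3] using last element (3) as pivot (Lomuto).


Pivot: 3
Place pivot at 0: [3, 68, 72, 49, 60, 18, 94]

Partitioned: [3, 68, 72, 49, 60, 18, 94]


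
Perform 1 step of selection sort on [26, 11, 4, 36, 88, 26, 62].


Initial: [26, 11, 4, 36, 88, 26, 62]
Step 1: min=4 at 2
  Swap: [4, 11, 26, 36, 88, 26, 62]

After 1 step: [4, 11, 26, 36, 88, 26, 62]


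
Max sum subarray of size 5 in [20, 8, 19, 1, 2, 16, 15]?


[0:5]: 50
[1:6]: 46
[2:7]: 53

Max: 53 at [2:7]


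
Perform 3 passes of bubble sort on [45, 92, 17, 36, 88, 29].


Initial: [45, 92, 17, 36, 88, 29]
Pass 1: [45, 17, 36, 88, 29, 92] (4 swaps)
Pass 2: [17, 36, 45, 29, 88, 92] (3 swaps)
Pass 3: [17, 36, 29, 45, 88, 92] (1 swaps)

After 3 passes: [17, 36, 29, 45, 88, 92]


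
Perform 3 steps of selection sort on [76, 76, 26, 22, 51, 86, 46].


Initial: [76, 76, 26, 22, 51, 86, 46]
Step 1: min=22 at 3
  Swap: [22, 76, 26, 76, 51, 86, 46]
Step 2: min=26 at 2
  Swap: [22, 26, 76, 76, 51, 86, 46]
Step 3: min=46 at 6
  Swap: [22, 26, 46, 76, 51, 86, 76]

After 3 steps: [22, 26, 46, 76, 51, 86, 76]


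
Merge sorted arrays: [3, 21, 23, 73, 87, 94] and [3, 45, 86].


Take 3 from A
Take 3 from B
Take 21 from A
Take 23 from A
Take 45 from B
Take 73 from A
Take 86 from B

Merged: [3, 3, 21, 23, 45, 73, 86, 87, 94]


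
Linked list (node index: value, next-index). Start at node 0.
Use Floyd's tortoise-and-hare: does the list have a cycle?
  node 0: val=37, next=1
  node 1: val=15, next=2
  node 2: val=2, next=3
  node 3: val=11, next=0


Floyd's tortoise (slow, +1) and hare (fast, +2):
  init: slow=0, fast=0
  step 1: slow=1, fast=2
  step 2: slow=2, fast=0
  step 3: slow=3, fast=2
  step 4: slow=0, fast=0
  slow == fast at node 0: cycle detected

Cycle: yes


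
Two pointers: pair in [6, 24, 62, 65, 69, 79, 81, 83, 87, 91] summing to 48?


lo=0(6)+hi=9(91)=97
lo=0(6)+hi=8(87)=93
lo=0(6)+hi=7(83)=89
lo=0(6)+hi=6(81)=87
lo=0(6)+hi=5(79)=85
lo=0(6)+hi=4(69)=75
lo=0(6)+hi=3(65)=71
lo=0(6)+hi=2(62)=68
lo=0(6)+hi=1(24)=30

No pair found


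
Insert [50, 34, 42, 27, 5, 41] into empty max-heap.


Insert 50: [50]
Insert 34: [50, 34]
Insert 42: [50, 34, 42]
Insert 27: [50, 34, 42, 27]
Insert 5: [50, 34, 42, 27, 5]
Insert 41: [50, 34, 42, 27, 5, 41]

Final heap: [50, 34, 42, 27, 5, 41]


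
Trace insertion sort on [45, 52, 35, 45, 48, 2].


Initial: [45, 52, 35, 45, 48, 2]
Insert 52: [45, 52, 35, 45, 48, 2]
Insert 35: [35, 45, 52, 45, 48, 2]
Insert 45: [35, 45, 45, 52, 48, 2]
Insert 48: [35, 45, 45, 48, 52, 2]
Insert 2: [2, 35, 45, 45, 48, 52]

Sorted: [2, 35, 45, 45, 48, 52]


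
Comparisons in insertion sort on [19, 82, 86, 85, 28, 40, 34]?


Algorithm: insertion sort
Input: [19, 82, 86, 85, 28, 40, 34]
Sorted: [19, 28, 34, 40, 82, 85, 86]

17


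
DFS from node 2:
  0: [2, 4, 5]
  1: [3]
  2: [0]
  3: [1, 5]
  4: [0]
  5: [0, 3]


Visit 2, push [0]
Visit 0, push [5, 4]
Visit 4, push []
Visit 5, push [3]
Visit 3, push [1]
Visit 1, push []

DFS order: [2, 0, 4, 5, 3, 1]


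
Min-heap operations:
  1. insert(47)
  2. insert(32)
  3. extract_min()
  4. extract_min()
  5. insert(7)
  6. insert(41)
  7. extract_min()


insert(47) -> [47]
insert(32) -> [32, 47]
extract_min()->32, [47]
extract_min()->47, []
insert(7) -> [7]
insert(41) -> [7, 41]
extract_min()->7, [41]

Final heap: [41]


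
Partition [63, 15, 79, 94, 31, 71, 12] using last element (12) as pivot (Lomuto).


Pivot: 12
Place pivot at 0: [12, 15, 79, 94, 31, 71, 63]

Partitioned: [12, 15, 79, 94, 31, 71, 63]


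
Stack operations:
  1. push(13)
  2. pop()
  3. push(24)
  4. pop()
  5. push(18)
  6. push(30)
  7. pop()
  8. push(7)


push(13) -> [13]
pop()->13, []
push(24) -> [24]
pop()->24, []
push(18) -> [18]
push(30) -> [18, 30]
pop()->30, [18]
push(7) -> [18, 7]

Final stack: [18, 7]


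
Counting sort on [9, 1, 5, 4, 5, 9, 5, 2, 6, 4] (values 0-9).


Input: [9, 1, 5, 4, 5, 9, 5, 2, 6, 4]
Counts: [0, 1, 1, 0, 2, 3, 1, 0, 0, 2]

Sorted: [1, 2, 4, 4, 5, 5, 5, 6, 9, 9]


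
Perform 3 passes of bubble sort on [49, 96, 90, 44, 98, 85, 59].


Initial: [49, 96, 90, 44, 98, 85, 59]
Pass 1: [49, 90, 44, 96, 85, 59, 98] (4 swaps)
Pass 2: [49, 44, 90, 85, 59, 96, 98] (3 swaps)
Pass 3: [44, 49, 85, 59, 90, 96, 98] (3 swaps)

After 3 passes: [44, 49, 85, 59, 90, 96, 98]


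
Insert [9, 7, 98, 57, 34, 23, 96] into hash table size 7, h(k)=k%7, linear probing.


Insert 9: h=2 -> slot 2
Insert 7: h=0 -> slot 0
Insert 98: h=0, 1 probes -> slot 1
Insert 57: h=1, 2 probes -> slot 3
Insert 34: h=6 -> slot 6
Insert 23: h=2, 2 probes -> slot 4
Insert 96: h=5 -> slot 5

Table: [7, 98, 9, 57, 23, 96, 34]


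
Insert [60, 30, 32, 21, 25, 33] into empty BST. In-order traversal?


Insert 60: root
Insert 30: L from 60
Insert 32: L from 60 -> R from 30
Insert 21: L from 60 -> L from 30
Insert 25: L from 60 -> L from 30 -> R from 21
Insert 33: L from 60 -> R from 30 -> R from 32

In-order: [21, 25, 30, 32, 33, 60]


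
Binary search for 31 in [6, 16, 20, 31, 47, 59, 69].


Step 1: lo=0, hi=6, mid=3, val=31

Found at index 3


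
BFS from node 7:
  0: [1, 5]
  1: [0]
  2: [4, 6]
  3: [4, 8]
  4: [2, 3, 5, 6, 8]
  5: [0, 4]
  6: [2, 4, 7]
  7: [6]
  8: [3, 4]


Visit 7, enqueue [6]
Visit 6, enqueue [2, 4]
Visit 2, enqueue []
Visit 4, enqueue [3, 5, 8]
Visit 3, enqueue []
Visit 5, enqueue [0]
Visit 8, enqueue []
Visit 0, enqueue [1]
Visit 1, enqueue []

BFS order: [7, 6, 2, 4, 3, 5, 8, 0, 1]


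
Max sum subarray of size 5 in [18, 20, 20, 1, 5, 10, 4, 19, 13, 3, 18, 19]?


[0:5]: 64
[1:6]: 56
[2:7]: 40
[3:8]: 39
[4:9]: 51
[5:10]: 49
[6:11]: 57
[7:12]: 72

Max: 72 at [7:12]


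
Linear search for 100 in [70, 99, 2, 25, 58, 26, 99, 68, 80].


i=0: 70!=100
i=1: 99!=100
i=2: 2!=100
i=3: 25!=100
i=4: 58!=100
i=5: 26!=100
i=6: 99!=100
i=7: 68!=100
i=8: 80!=100

Not found, 9 comps


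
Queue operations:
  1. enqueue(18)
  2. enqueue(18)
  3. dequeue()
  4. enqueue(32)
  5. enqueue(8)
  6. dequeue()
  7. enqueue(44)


enqueue(18) -> [18]
enqueue(18) -> [18, 18]
dequeue()->18, [18]
enqueue(32) -> [18, 32]
enqueue(8) -> [18, 32, 8]
dequeue()->18, [32, 8]
enqueue(44) -> [32, 8, 44]

Final queue: [32, 8, 44]


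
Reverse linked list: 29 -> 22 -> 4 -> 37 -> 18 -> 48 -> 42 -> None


Step 1: curr=29, set curr.next=prev(None) | reversed so far: 29
Step 2: curr=22, set curr.next=prev(29) | reversed so far: 22 -> 29
Step 3: curr=4, set curr.next=prev(22) | reversed so far: 4 -> 22 -> 29
Step 4: curr=37, set curr.next=prev(4) | reversed so far: 37 -> 4 -> 22 -> 29
Step 5: curr=18, set curr.next=prev(37) | reversed so far: 18 -> 37 -> 4 -> 22 -> 29
Step 6: curr=48, set curr.next=prev(18) | reversed so far: 48 -> 18 -> 37 -> 4 -> 22 -> 29
Step 7: curr=42, set curr.next=prev(48) | reversed so far: 42 -> 48 -> 18 -> 37 -> 4 -> 22 -> 29

42 -> 48 -> 18 -> 37 -> 4 -> 22 -> 29 -> None


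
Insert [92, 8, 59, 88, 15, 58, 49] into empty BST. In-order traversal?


Insert 92: root
Insert 8: L from 92
Insert 59: L from 92 -> R from 8
Insert 88: L from 92 -> R from 8 -> R from 59
Insert 15: L from 92 -> R from 8 -> L from 59
Insert 58: L from 92 -> R from 8 -> L from 59 -> R from 15
Insert 49: L from 92 -> R from 8 -> L from 59 -> R from 15 -> L from 58

In-order: [8, 15, 49, 58, 59, 88, 92]


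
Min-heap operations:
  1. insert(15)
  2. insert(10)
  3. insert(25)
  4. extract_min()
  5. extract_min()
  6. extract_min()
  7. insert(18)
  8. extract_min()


insert(15) -> [15]
insert(10) -> [10, 15]
insert(25) -> [10, 15, 25]
extract_min()->10, [15, 25]
extract_min()->15, [25]
extract_min()->25, []
insert(18) -> [18]
extract_min()->18, []

Final heap: []


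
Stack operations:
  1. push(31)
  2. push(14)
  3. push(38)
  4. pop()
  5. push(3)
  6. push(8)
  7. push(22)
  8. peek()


push(31) -> [31]
push(14) -> [31, 14]
push(38) -> [31, 14, 38]
pop()->38, [31, 14]
push(3) -> [31, 14, 3]
push(8) -> [31, 14, 3, 8]
push(22) -> [31, 14, 3, 8, 22]
peek()->22

Final stack: [31, 14, 3, 8, 22]


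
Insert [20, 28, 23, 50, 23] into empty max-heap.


Insert 20: [20]
Insert 28: [28, 20]
Insert 23: [28, 20, 23]
Insert 50: [50, 28, 23, 20]
Insert 23: [50, 28, 23, 20, 23]

Final heap: [50, 28, 23, 20, 23]


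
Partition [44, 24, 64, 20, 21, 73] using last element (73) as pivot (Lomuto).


Pivot: 73
  44 <= 73: advance i (no swap)
  24 <= 73: advance i (no swap)
  64 <= 73: advance i (no swap)
  20 <= 73: advance i (no swap)
  21 <= 73: advance i (no swap)
Place pivot at 5: [44, 24, 64, 20, 21, 73]

Partitioned: [44, 24, 64, 20, 21, 73]


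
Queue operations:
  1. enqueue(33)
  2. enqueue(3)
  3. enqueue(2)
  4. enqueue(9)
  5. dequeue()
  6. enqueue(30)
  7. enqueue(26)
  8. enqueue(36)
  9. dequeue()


enqueue(33) -> [33]
enqueue(3) -> [33, 3]
enqueue(2) -> [33, 3, 2]
enqueue(9) -> [33, 3, 2, 9]
dequeue()->33, [3, 2, 9]
enqueue(30) -> [3, 2, 9, 30]
enqueue(26) -> [3, 2, 9, 30, 26]
enqueue(36) -> [3, 2, 9, 30, 26, 36]
dequeue()->3, [2, 9, 30, 26, 36]

Final queue: [2, 9, 30, 26, 36]


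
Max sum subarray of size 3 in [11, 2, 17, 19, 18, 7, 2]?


[0:3]: 30
[1:4]: 38
[2:5]: 54
[3:6]: 44
[4:7]: 27

Max: 54 at [2:5]


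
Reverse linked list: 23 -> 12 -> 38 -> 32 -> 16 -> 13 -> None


Step 1: curr=23, set curr.next=prev(None) | reversed so far: 23
Step 2: curr=12, set curr.next=prev(23) | reversed so far: 12 -> 23
Step 3: curr=38, set curr.next=prev(12) | reversed so far: 38 -> 12 -> 23
Step 4: curr=32, set curr.next=prev(38) | reversed so far: 32 -> 38 -> 12 -> 23
Step 5: curr=16, set curr.next=prev(32) | reversed so far: 16 -> 32 -> 38 -> 12 -> 23
Step 6: curr=13, set curr.next=prev(16) | reversed so far: 13 -> 16 -> 32 -> 38 -> 12 -> 23

13 -> 16 -> 32 -> 38 -> 12 -> 23 -> None


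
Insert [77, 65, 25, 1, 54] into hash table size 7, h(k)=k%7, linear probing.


Insert 77: h=0 -> slot 0
Insert 65: h=2 -> slot 2
Insert 25: h=4 -> slot 4
Insert 1: h=1 -> slot 1
Insert 54: h=5 -> slot 5

Table: [77, 1, 65, None, 25, 54, None]


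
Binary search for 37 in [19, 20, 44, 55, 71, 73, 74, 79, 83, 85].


Step 1: lo=0, hi=9, mid=4, val=71
Step 2: lo=0, hi=3, mid=1, val=20
Step 3: lo=2, hi=3, mid=2, val=44

Not found


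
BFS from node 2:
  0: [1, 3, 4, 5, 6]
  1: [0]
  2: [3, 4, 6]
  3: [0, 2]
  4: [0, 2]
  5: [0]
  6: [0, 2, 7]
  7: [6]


Visit 2, enqueue [3, 4, 6]
Visit 3, enqueue [0]
Visit 4, enqueue []
Visit 6, enqueue [7]
Visit 0, enqueue [1, 5]
Visit 7, enqueue []
Visit 1, enqueue []
Visit 5, enqueue []

BFS order: [2, 3, 4, 6, 0, 7, 1, 5]


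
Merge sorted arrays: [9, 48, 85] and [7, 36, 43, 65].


Take 7 from B
Take 9 from A
Take 36 from B
Take 43 from B
Take 48 from A
Take 65 from B

Merged: [7, 9, 36, 43, 48, 65, 85]


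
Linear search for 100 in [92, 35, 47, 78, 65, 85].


i=0: 92!=100
i=1: 35!=100
i=2: 47!=100
i=3: 78!=100
i=4: 65!=100
i=5: 85!=100

Not found, 6 comps


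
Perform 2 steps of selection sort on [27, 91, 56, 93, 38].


Initial: [27, 91, 56, 93, 38]
Step 1: min=27 at 0
  Swap: [27, 91, 56, 93, 38]
Step 2: min=38 at 4
  Swap: [27, 38, 56, 93, 91]

After 2 steps: [27, 38, 56, 93, 91]


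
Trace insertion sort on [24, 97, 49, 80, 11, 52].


Initial: [24, 97, 49, 80, 11, 52]
Insert 97: [24, 97, 49, 80, 11, 52]
Insert 49: [24, 49, 97, 80, 11, 52]
Insert 80: [24, 49, 80, 97, 11, 52]
Insert 11: [11, 24, 49, 80, 97, 52]
Insert 52: [11, 24, 49, 52, 80, 97]

Sorted: [11, 24, 49, 52, 80, 97]


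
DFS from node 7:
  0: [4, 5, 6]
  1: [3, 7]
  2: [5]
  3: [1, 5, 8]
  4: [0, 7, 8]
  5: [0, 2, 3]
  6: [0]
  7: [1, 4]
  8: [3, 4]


Visit 7, push [4, 1]
Visit 1, push [3]
Visit 3, push [8, 5]
Visit 5, push [2, 0]
Visit 0, push [6, 4]
Visit 4, push [8]
Visit 8, push []
Visit 6, push []
Visit 2, push []

DFS order: [7, 1, 3, 5, 0, 4, 8, 6, 2]


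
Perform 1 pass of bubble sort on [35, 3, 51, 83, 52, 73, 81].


Initial: [35, 3, 51, 83, 52, 73, 81]
Pass 1: [3, 35, 51, 52, 73, 81, 83] (4 swaps)

After 1 pass: [3, 35, 51, 52, 73, 81, 83]


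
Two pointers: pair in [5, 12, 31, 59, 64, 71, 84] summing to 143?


lo=0(5)+hi=6(84)=89
lo=1(12)+hi=6(84)=96
lo=2(31)+hi=6(84)=115
lo=3(59)+hi=6(84)=143

Yes: 59+84=143


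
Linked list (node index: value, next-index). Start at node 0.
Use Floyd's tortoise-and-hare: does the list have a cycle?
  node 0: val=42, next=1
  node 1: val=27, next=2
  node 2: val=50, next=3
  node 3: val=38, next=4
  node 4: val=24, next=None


Floyd's tortoise (slow, +1) and hare (fast, +2):
  init: slow=0, fast=0
  step 1: slow=1, fast=2
  step 2: slow=2, fast=4
  step 3: fast -> None, no cycle

Cycle: no


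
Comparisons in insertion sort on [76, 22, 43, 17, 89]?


Algorithm: insertion sort
Input: [76, 22, 43, 17, 89]
Sorted: [17, 22, 43, 76, 89]

7


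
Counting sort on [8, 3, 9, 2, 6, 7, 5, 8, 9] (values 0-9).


Input: [8, 3, 9, 2, 6, 7, 5, 8, 9]
Counts: [0, 0, 1, 1, 0, 1, 1, 1, 2, 2]

Sorted: [2, 3, 5, 6, 7, 8, 8, 9, 9]


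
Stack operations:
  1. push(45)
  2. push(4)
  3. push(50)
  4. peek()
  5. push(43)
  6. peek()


push(45) -> [45]
push(4) -> [45, 4]
push(50) -> [45, 4, 50]
peek()->50
push(43) -> [45, 4, 50, 43]
peek()->43

Final stack: [45, 4, 50, 43]


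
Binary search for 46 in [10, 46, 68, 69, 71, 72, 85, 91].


Step 1: lo=0, hi=7, mid=3, val=69
Step 2: lo=0, hi=2, mid=1, val=46

Found at index 1


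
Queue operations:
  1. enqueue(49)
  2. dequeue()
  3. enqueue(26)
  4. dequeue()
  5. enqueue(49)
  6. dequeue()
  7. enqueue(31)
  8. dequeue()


enqueue(49) -> [49]
dequeue()->49, []
enqueue(26) -> [26]
dequeue()->26, []
enqueue(49) -> [49]
dequeue()->49, []
enqueue(31) -> [31]
dequeue()->31, []

Final queue: []


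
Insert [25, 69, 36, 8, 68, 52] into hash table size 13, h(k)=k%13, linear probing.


Insert 25: h=12 -> slot 12
Insert 69: h=4 -> slot 4
Insert 36: h=10 -> slot 10
Insert 8: h=8 -> slot 8
Insert 68: h=3 -> slot 3
Insert 52: h=0 -> slot 0

Table: [52, None, None, 68, 69, None, None, None, 8, None, 36, None, 25]


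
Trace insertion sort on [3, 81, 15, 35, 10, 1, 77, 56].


Initial: [3, 81, 15, 35, 10, 1, 77, 56]
Insert 81: [3, 81, 15, 35, 10, 1, 77, 56]
Insert 15: [3, 15, 81, 35, 10, 1, 77, 56]
Insert 35: [3, 15, 35, 81, 10, 1, 77, 56]
Insert 10: [3, 10, 15, 35, 81, 1, 77, 56]
Insert 1: [1, 3, 10, 15, 35, 81, 77, 56]
Insert 77: [1, 3, 10, 15, 35, 77, 81, 56]
Insert 56: [1, 3, 10, 15, 35, 56, 77, 81]

Sorted: [1, 3, 10, 15, 35, 56, 77, 81]


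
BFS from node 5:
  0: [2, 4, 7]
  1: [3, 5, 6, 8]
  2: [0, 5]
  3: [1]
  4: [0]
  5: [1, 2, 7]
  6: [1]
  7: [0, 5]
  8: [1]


Visit 5, enqueue [1, 2, 7]
Visit 1, enqueue [3, 6, 8]
Visit 2, enqueue [0]
Visit 7, enqueue []
Visit 3, enqueue []
Visit 6, enqueue []
Visit 8, enqueue []
Visit 0, enqueue [4]
Visit 4, enqueue []

BFS order: [5, 1, 2, 7, 3, 6, 8, 0, 4]


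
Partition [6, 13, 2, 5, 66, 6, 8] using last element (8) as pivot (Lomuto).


Pivot: 8
  6 <= 8: advance i (no swap)
  2 <= 8: swap -> [6, 2, 13, 5, 66, 6, 8]
  5 <= 8: swap -> [6, 2, 5, 13, 66, 6, 8]
  6 <= 8: swap -> [6, 2, 5, 6, 66, 13, 8]
Place pivot at 4: [6, 2, 5, 6, 8, 13, 66]

Partitioned: [6, 2, 5, 6, 8, 13, 66]


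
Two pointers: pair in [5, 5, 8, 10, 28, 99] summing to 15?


lo=0(5)+hi=5(99)=104
lo=0(5)+hi=4(28)=33
lo=0(5)+hi=3(10)=15

Yes: 5+10=15


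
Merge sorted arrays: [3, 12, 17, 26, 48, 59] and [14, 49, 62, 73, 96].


Take 3 from A
Take 12 from A
Take 14 from B
Take 17 from A
Take 26 from A
Take 48 from A
Take 49 from B
Take 59 from A

Merged: [3, 12, 14, 17, 26, 48, 49, 59, 62, 73, 96]


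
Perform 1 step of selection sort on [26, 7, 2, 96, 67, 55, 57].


Initial: [26, 7, 2, 96, 67, 55, 57]
Step 1: min=2 at 2
  Swap: [2, 7, 26, 96, 67, 55, 57]

After 1 step: [2, 7, 26, 96, 67, 55, 57]


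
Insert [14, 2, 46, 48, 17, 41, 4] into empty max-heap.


Insert 14: [14]
Insert 2: [14, 2]
Insert 46: [46, 2, 14]
Insert 48: [48, 46, 14, 2]
Insert 17: [48, 46, 14, 2, 17]
Insert 41: [48, 46, 41, 2, 17, 14]
Insert 4: [48, 46, 41, 2, 17, 14, 4]

Final heap: [48, 46, 41, 2, 17, 14, 4]


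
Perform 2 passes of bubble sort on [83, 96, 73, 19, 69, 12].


Initial: [83, 96, 73, 19, 69, 12]
Pass 1: [83, 73, 19, 69, 12, 96] (4 swaps)
Pass 2: [73, 19, 69, 12, 83, 96] (4 swaps)

After 2 passes: [73, 19, 69, 12, 83, 96]


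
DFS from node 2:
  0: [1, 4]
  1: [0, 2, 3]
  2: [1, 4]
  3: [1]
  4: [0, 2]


Visit 2, push [4, 1]
Visit 1, push [3, 0]
Visit 0, push [4]
Visit 4, push []
Visit 3, push []

DFS order: [2, 1, 0, 4, 3]


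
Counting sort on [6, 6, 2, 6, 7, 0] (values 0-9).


Input: [6, 6, 2, 6, 7, 0]
Counts: [1, 0, 1, 0, 0, 0, 3, 1, 0, 0]

Sorted: [0, 2, 6, 6, 6, 7]


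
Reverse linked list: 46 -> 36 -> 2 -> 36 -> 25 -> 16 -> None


Step 1: curr=46, set curr.next=prev(None) | reversed so far: 46
Step 2: curr=36, set curr.next=prev(46) | reversed so far: 36 -> 46
Step 3: curr=2, set curr.next=prev(36) | reversed so far: 2 -> 36 -> 46
Step 4: curr=36, set curr.next=prev(2) | reversed so far: 36 -> 2 -> 36 -> 46
Step 5: curr=25, set curr.next=prev(36) | reversed so far: 25 -> 36 -> 2 -> 36 -> 46
Step 6: curr=16, set curr.next=prev(25) | reversed so far: 16 -> 25 -> 36 -> 2 -> 36 -> 46

16 -> 25 -> 36 -> 2 -> 36 -> 46 -> None
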